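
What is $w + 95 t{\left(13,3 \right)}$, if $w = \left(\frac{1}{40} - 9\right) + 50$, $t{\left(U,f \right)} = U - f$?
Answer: $\frac{39641}{40} \approx 991.03$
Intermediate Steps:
$w = \frac{1641}{40}$ ($w = \left(\frac{1}{40} - 9\right) + 50 = - \frac{359}{40} + 50 = \frac{1641}{40} \approx 41.025$)
$w + 95 t{\left(13,3 \right)} = \frac{1641}{40} + 95 \left(13 - 3\right) = \frac{1641}{40} + 95 \cdot 10 = \frac{1641}{40} + 950 = \frac{39641}{40}$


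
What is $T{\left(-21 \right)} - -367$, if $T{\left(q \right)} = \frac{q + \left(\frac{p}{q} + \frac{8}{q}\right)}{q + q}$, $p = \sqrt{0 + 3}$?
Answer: $\frac{324143}{882} + \frac{\sqrt{3}}{882} \approx 367.51$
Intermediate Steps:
$p = \sqrt{3} \approx 1.732$
$T{\left(q \right)} = \frac{q + \frac{8}{q} + \frac{\sqrt{3}}{q}}{2 q}$ ($T{\left(q \right)} = \frac{q + \left(\frac{\sqrt{3}}{q} + \frac{8}{q}\right)}{q + q} = \frac{q + \left(\frac{8}{q} + \frac{\sqrt{3}}{q}\right)}{2 q} = \left(q + \frac{8}{q} + \frac{\sqrt{3}}{q}\right) \frac{1}{2 q} = \frac{q + \frac{8}{q} + \frac{\sqrt{3}}{q}}{2 q}$)
$T{\left(-21 \right)} - -367 = \frac{8 + \sqrt{3} + \left(-21\right)^{2}}{2 \cdot 441} - -367 = \frac{1}{2} \cdot \frac{1}{441} \left(8 + \sqrt{3} + 441\right) + 367 = \frac{1}{2} \cdot \frac{1}{441} \left(449 + \sqrt{3}\right) + 367 = \left(\frac{449}{882} + \frac{\sqrt{3}}{882}\right) + 367 = \frac{324143}{882} + \frac{\sqrt{3}}{882}$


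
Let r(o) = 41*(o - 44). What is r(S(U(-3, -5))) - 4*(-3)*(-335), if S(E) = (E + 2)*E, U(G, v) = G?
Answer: -5701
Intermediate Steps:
S(E) = E*(2 + E) (S(E) = (2 + E)*E = E*(2 + E))
r(o) = -1804 + 41*o (r(o) = 41*(-44 + o) = -1804 + 41*o)
r(S(U(-3, -5))) - 4*(-3)*(-335) = (-1804 + 41*(-3*(2 - 3))) - 4*(-3)*(-335) = (-1804 + 41*(-3*(-1))) - (-12)*(-335) = (-1804 + 41*3) - 1*4020 = (-1804 + 123) - 4020 = -1681 - 4020 = -5701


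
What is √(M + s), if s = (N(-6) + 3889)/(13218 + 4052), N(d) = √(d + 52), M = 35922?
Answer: √(10713907836830 + 17270*√46)/17270 ≈ 189.53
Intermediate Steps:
N(d) = √(52 + d)
s = 3889/17270 + √46/17270 (s = (√(52 - 6) + 3889)/(13218 + 4052) = (√46 + 3889)/17270 = (3889 + √46)*(1/17270) = 3889/17270 + √46/17270 ≈ 0.22558)
√(M + s) = √(35922 + (3889/17270 + √46/17270)) = √(620376829/17270 + √46/17270)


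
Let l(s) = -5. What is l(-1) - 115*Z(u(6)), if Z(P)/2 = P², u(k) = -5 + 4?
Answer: -235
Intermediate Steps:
u(k) = -1
Z(P) = 2*P²
l(-1) - 115*Z(u(6)) = -5 - 230*(-1)² = -5 - 230 = -235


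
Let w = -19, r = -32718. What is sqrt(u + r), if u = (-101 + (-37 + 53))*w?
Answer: I*sqrt(31103) ≈ 176.36*I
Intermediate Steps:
u = 1615 (u = (-101 + (-37 + 53))*(-19) = (-101 + 16)*(-19) = -85*(-19) = 1615)
sqrt(u + r) = sqrt(1615 - 32718) = sqrt(-31103) = I*sqrt(31103)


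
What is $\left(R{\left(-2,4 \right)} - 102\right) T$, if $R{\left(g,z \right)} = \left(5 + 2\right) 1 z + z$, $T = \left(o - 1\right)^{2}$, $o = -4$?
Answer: $-1750$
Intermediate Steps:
$T = 25$ ($T = \left(-4 - 1\right)^{2} = \left(-5\right)^{2} = 25$)
$R{\left(g,z \right)} = 8 z$ ($R{\left(g,z \right)} = 7 \cdot 1 z + z = 7 z + z = 8 z$)
$\left(R{\left(-2,4 \right)} - 102\right) T = \left(8 \cdot 4 - 102\right) 25 = \left(32 - 102\right) 25 = \left(-70\right) 25 = -1750$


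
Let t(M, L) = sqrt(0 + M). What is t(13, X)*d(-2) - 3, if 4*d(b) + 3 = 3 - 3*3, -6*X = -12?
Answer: -3 - 9*sqrt(13)/4 ≈ -11.112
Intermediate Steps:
X = 2 (X = -1/6*(-12) = 2)
t(M, L) = sqrt(M)
d(b) = -9/4 (d(b) = -3/4 + (3 - 3*3)/4 = -3/4 + (3 - 9)/4 = -3/4 + (1/4)*(-6) = -3/4 - 3/2 = -9/4)
t(13, X)*d(-2) - 3 = sqrt(13)*(-9/4) - 3 = -9*sqrt(13)/4 - 3 = -3 - 9*sqrt(13)/4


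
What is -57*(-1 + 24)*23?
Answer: -30153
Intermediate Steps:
-57*(-1 + 24)*23 = -57*23*23 = -1311*23 = -30153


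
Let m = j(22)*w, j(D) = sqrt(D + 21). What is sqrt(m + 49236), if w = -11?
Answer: sqrt(49236 - 11*sqrt(43)) ≈ 221.73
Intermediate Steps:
j(D) = sqrt(21 + D)
m = -11*sqrt(43) (m = sqrt(21 + 22)*(-11) = sqrt(43)*(-11) = -11*sqrt(43) ≈ -72.132)
sqrt(m + 49236) = sqrt(-11*sqrt(43) + 49236) = sqrt(49236 - 11*sqrt(43))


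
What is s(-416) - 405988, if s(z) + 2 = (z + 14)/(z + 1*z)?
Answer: -168891639/416 ≈ -4.0599e+5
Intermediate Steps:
s(z) = -2 + (14 + z)/(2*z) (s(z) = -2 + (z + 14)/(z + 1*z) = -2 + (14 + z)/(z + z) = -2 + (14 + z)/((2*z)) = -2 + (14 + z)*(1/(2*z)) = -2 + (14 + z)/(2*z))
s(-416) - 405988 = (-3/2 + 7/(-416)) - 405988 = (-3/2 + 7*(-1/416)) - 405988 = (-3/2 - 7/416) - 405988 = -631/416 - 405988 = -168891639/416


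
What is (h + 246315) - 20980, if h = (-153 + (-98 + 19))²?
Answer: 279159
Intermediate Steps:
h = 53824 (h = (-153 - 79)² = (-232)² = 53824)
(h + 246315) - 20980 = (53824 + 246315) - 20980 = 300139 - 20980 = 279159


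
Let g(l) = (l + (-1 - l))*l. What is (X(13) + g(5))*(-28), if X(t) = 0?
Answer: 140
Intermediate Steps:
g(l) = -l
(X(13) + g(5))*(-28) = (0 - 1*5)*(-28) = (0 - 5)*(-28) = -5*(-28) = 140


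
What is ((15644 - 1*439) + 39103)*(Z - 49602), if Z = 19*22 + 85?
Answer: -2666468492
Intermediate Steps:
Z = 503 (Z = 418 + 85 = 503)
((15644 - 1*439) + 39103)*(Z - 49602) = ((15644 - 1*439) + 39103)*(503 - 49602) = ((15644 - 439) + 39103)*(-49099) = (15205 + 39103)*(-49099) = 54308*(-49099) = -2666468492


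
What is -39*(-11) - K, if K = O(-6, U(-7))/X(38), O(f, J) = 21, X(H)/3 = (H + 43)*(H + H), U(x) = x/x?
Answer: 2640917/6156 ≈ 429.00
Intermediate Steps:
U(x) = 1
X(H) = 6*H*(43 + H) (X(H) = 3*((H + 43)*(H + H)) = 3*((43 + H)*(2*H)) = 3*(2*H*(43 + H)) = 6*H*(43 + H))
K = 7/6156 (K = 21/((6*38*(43 + 38))) = 21/((6*38*81)) = 21/18468 = 21*(1/18468) = 7/6156 ≈ 0.0011371)
-39*(-11) - K = -39*(-11) - 1*7/6156 = 429 - 7/6156 = 2640917/6156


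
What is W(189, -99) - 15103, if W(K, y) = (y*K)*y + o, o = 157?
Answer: 1837443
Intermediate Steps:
W(K, y) = 157 + K*y² (W(K, y) = (y*K)*y + 157 = (K*y)*y + 157 = K*y² + 157 = 157 + K*y²)
W(189, -99) - 15103 = (157 + 189*(-99)²) - 15103 = (157 + 189*9801) - 15103 = (157 + 1852389) - 15103 = 1852546 - 15103 = 1837443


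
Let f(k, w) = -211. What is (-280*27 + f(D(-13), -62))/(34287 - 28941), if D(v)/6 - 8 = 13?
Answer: -7771/5346 ≈ -1.4536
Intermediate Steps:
D(v) = 126 (D(v) = 48 + 6*13 = 48 + 78 = 126)
(-280*27 + f(D(-13), -62))/(34287 - 28941) = (-280*27 - 211)/(34287 - 28941) = (-7560 - 211)/5346 = -7771*1/5346 = -7771/5346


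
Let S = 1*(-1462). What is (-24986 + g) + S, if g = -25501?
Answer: -51949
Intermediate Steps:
S = -1462
(-24986 + g) + S = (-24986 - 25501) - 1462 = -50487 - 1462 = -51949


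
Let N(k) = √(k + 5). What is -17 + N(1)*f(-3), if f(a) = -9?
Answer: -17 - 9*√6 ≈ -39.045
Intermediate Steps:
N(k) = √(5 + k)
-17 + N(1)*f(-3) = -17 + √(5 + 1)*(-9) = -17 + √6*(-9) = -17 - 9*√6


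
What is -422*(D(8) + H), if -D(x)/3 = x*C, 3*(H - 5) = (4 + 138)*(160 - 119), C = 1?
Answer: -2432830/3 ≈ -8.1094e+5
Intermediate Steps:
H = 5837/3 (H = 5 + ((4 + 138)*(160 - 119))/3 = 5 + (142*41)/3 = 5 + (1/3)*5822 = 5 + 5822/3 = 5837/3 ≈ 1945.7)
D(x) = -3*x
-422*(D(8) + H) = -422*(-3*8 + 5837/3) = -422*(-24 + 5837/3) = -422*5765/3 = -2432830/3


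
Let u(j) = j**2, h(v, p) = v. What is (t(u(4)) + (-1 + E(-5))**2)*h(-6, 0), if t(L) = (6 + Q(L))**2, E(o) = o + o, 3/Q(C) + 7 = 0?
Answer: -44700/49 ≈ -912.25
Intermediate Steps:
Q(C) = -3/7 (Q(C) = 3/(-7 + 0) = 3/(-7) = 3*(-1/7) = -3/7)
E(o) = 2*o
t(L) = 1521/49 (t(L) = (6 - 3/7)**2 = (39/7)**2 = 1521/49)
(t(u(4)) + (-1 + E(-5))**2)*h(-6, 0) = (1521/49 + (-1 + 2*(-5))**2)*(-6) = (1521/49 + (-1 - 10)**2)*(-6) = (1521/49 + (-11)**2)*(-6) = (1521/49 + 121)*(-6) = (7450/49)*(-6) = -44700/49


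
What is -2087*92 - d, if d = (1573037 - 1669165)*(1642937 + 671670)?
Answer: 222498349692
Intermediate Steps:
d = -222498541696 (d = -96128*2314607 = -222498541696)
-2087*92 - d = -2087*92 - 1*(-222498541696) = -192004 + 222498541696 = 222498349692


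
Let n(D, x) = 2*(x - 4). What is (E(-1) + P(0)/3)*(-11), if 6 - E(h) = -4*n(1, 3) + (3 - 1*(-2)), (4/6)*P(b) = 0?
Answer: 77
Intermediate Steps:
P(b) = 0 (P(b) = (3/2)*0 = 0)
n(D, x) = -8 + 2*x (n(D, x) = 2*(-4 + x) = -8 + 2*x)
E(h) = -7 (E(h) = 6 - (-4*(-8 + 2*3) + (3 - 1*(-2))) = 6 - (-4*(-8 + 6) + (3 + 2)) = 6 - (-4*(-2) + 5) = 6 - (8 + 5) = 6 - 1*13 = 6 - 13 = -7)
(E(-1) + P(0)/3)*(-11) = (-7 + 0/3)*(-11) = (-7 + 0*(⅓))*(-11) = (-7 + 0)*(-11) = -7*(-11) = 77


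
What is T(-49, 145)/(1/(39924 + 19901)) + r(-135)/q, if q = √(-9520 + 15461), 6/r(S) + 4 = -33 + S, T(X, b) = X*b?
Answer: -425056625 - 3*√5941/510926 ≈ -4.2506e+8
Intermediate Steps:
r(S) = 6/(-37 + S) (r(S) = 6/(-4 + (-33 + S)) = 6/(-37 + S))
q = √5941 ≈ 77.078
T(-49, 145)/(1/(39924 + 19901)) + r(-135)/q = (-49*145)/(1/(39924 + 19901)) + (6/(-37 - 135))/(√5941) = -7105/(1/59825) + (6/(-172))*(√5941/5941) = -7105/1/59825 + (6*(-1/172))*(√5941/5941) = -7105*59825 - 3*√5941/510926 = -425056625 - 3*√5941/510926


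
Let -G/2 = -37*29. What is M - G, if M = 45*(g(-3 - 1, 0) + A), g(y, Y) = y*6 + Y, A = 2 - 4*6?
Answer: -4216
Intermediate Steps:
A = -22 (A = 2 - 24 = -22)
g(y, Y) = Y + 6*y (g(y, Y) = 6*y + Y = Y + 6*y)
M = -2070 (M = 45*((0 + 6*(-3 - 1)) - 22) = 45*((0 + 6*(-4)) - 22) = 45*((0 - 24) - 22) = 45*(-24 - 22) = 45*(-46) = -2070)
G = 2146 (G = -(-74)*29 = -2*(-1073) = 2146)
M - G = -2070 - 1*2146 = -2070 - 2146 = -4216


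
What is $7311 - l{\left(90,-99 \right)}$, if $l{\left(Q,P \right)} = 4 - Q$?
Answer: $7397$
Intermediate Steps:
$7311 - l{\left(90,-99 \right)} = 7311 - \left(4 - 90\right) = 7311 - -86 = 7311 + 86 = 7397$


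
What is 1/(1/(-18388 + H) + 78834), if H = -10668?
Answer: 29056/2290600703 ≈ 1.2685e-5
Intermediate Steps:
1/(1/(-18388 + H) + 78834) = 1/(1/(-18388 - 10668) + 78834) = 1/(1/(-29056) + 78834) = 1/(-1/29056 + 78834) = 1/(2290600703/29056) = 29056/2290600703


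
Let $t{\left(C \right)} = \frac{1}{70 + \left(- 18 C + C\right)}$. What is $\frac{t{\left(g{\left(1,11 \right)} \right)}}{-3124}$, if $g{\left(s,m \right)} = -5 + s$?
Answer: $- \frac{1}{431112} \approx -2.3196 \cdot 10^{-6}$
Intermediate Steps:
$t{\left(C \right)} = \frac{1}{70 - 17 C}$
$\frac{t{\left(g{\left(1,11 \right)} \right)}}{-3124} = \frac{\left(-1\right) \frac{1}{-70 + 17 \left(-5 + 1\right)}}{-3124} = - \frac{1}{-70 + 17 \left(-4\right)} \left(- \frac{1}{3124}\right) = - \frac{1}{-70 - 68} \left(- \frac{1}{3124}\right) = - \frac{1}{-138} \left(- \frac{1}{3124}\right) = \left(-1\right) \left(- \frac{1}{138}\right) \left(- \frac{1}{3124}\right) = \frac{1}{138} \left(- \frac{1}{3124}\right) = - \frac{1}{431112}$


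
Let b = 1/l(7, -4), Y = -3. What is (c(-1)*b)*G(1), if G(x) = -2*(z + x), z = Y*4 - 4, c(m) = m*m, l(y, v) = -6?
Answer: -5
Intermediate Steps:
c(m) = m²
z = -16 (z = -3*4 - 4 = -12 - 4 = -16)
G(x) = 32 - 2*x (G(x) = -2*(-16 + x) = 32 - 2*x)
b = -⅙ (b = 1/(-6) = -⅙ ≈ -0.16667)
(c(-1)*b)*G(1) = ((-1)²*(-⅙))*(32 - 2*1) = (1*(-⅙))*(32 - 2) = -⅙*30 = -5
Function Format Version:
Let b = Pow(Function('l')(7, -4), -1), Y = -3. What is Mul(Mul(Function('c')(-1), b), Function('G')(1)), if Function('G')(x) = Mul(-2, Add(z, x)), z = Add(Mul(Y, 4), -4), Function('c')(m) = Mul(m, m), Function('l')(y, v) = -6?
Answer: -5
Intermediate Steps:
Function('c')(m) = Pow(m, 2)
z = -16 (z = Add(Mul(-3, 4), -4) = Add(-12, -4) = -16)
Function('G')(x) = Add(32, Mul(-2, x)) (Function('G')(x) = Mul(-2, Add(-16, x)) = Add(32, Mul(-2, x)))
b = Rational(-1, 6) (b = Pow(-6, -1) = Rational(-1, 6) ≈ -0.16667)
Mul(Mul(Function('c')(-1), b), Function('G')(1)) = Mul(Mul(Pow(-1, 2), Rational(-1, 6)), Add(32, Mul(-2, 1))) = Mul(Mul(1, Rational(-1, 6)), Add(32, -2)) = Mul(Rational(-1, 6), 30) = -5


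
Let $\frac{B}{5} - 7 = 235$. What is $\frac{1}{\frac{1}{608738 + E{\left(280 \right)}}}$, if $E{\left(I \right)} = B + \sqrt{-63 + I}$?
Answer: $609948 + \sqrt{217} \approx 6.0996 \cdot 10^{5}$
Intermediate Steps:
$B = 1210$ ($B = 35 + 5 \cdot 235 = 35 + 1175 = 1210$)
$E{\left(I \right)} = 1210 + \sqrt{-63 + I}$
$\frac{1}{\frac{1}{608738 + E{\left(280 \right)}}} = \frac{1}{\frac{1}{608738 + \left(1210 + \sqrt{-63 + 280}\right)}} = \frac{1}{\frac{1}{608738 + \left(1210 + \sqrt{217}\right)}} = \frac{1}{\frac{1}{609948 + \sqrt{217}}} = 609948 + \sqrt{217}$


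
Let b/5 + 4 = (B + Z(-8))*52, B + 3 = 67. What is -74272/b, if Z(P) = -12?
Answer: -18568/3375 ≈ -5.5016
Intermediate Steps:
B = 64 (B = -3 + 67 = 64)
b = 13500 (b = -20 + 5*((64 - 12)*52) = -20 + 5*(52*52) = -20 + 5*2704 = -20 + 13520 = 13500)
-74272/b = -74272/13500 = -74272*1/13500 = -18568/3375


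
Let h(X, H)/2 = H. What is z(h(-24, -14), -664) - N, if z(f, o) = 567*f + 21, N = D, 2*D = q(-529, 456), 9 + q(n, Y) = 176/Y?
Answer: -1806979/114 ≈ -15851.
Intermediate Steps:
q(n, Y) = -9 + 176/Y
D = -491/114 (D = (-9 + 176/456)/2 = (-9 + 176*(1/456))/2 = (-9 + 22/57)/2 = (1/2)*(-491/57) = -491/114 ≈ -4.3070)
N = -491/114 ≈ -4.3070
h(X, H) = 2*H
z(f, o) = 21 + 567*f
z(h(-24, -14), -664) - N = (21 + 567*(2*(-14))) - 1*(-491/114) = (21 + 567*(-28)) + 491/114 = (21 - 15876) + 491/114 = -15855 + 491/114 = -1806979/114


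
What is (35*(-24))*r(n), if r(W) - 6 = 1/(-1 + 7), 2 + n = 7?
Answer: -5180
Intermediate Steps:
n = 5 (n = -2 + 7 = 5)
r(W) = 37/6 (r(W) = 6 + 1/(-1 + 7) = 6 + 1/6 = 6 + ⅙ = 37/6)
(35*(-24))*r(n) = (35*(-24))*(37/6) = -840*37/6 = -5180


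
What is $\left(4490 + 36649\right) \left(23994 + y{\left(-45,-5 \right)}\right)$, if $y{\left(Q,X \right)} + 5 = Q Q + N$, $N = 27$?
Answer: $1071300699$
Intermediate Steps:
$y{\left(Q,X \right)} = 22 + Q^{2}$ ($y{\left(Q,X \right)} = -5 + \left(Q Q + 27\right) = -5 + \left(Q^{2} + 27\right) = -5 + \left(27 + Q^{2}\right) = 22 + Q^{2}$)
$\left(4490 + 36649\right) \left(23994 + y{\left(-45,-5 \right)}\right) = \left(4490 + 36649\right) \left(23994 + \left(22 + \left(-45\right)^{2}\right)\right) = 41139 \left(23994 + \left(22 + 2025\right)\right) = 41139 \left(23994 + 2047\right) = 41139 \cdot 26041 = 1071300699$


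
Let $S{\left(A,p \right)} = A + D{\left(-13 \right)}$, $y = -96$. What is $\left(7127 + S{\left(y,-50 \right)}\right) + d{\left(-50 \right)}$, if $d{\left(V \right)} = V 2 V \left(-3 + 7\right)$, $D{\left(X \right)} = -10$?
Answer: $27021$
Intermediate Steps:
$S{\left(A,p \right)} = -10 + A$ ($S{\left(A,p \right)} = A - 10 = -10 + A$)
$d{\left(V \right)} = 8 V^{2}$ ($d{\left(V \right)} = 2 V V 4 = 2 V^{2} \cdot 4 = 8 V^{2}$)
$\left(7127 + S{\left(y,-50 \right)}\right) + d{\left(-50 \right)} = \left(7127 - 106\right) + 8 \left(-50\right)^{2} = \left(7127 - 106\right) + 8 \cdot 2500 = 7021 + 20000 = 27021$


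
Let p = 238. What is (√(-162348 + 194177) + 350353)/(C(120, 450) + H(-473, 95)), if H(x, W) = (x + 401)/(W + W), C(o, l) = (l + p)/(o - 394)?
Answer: -4559844295/37612 - 13015*√31829/37612 ≈ -1.2130e+5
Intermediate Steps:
C(o, l) = (238 + l)/(-394 + o) (C(o, l) = (l + 238)/(o - 394) = (238 + l)/(-394 + o))
H(x, W) = (401 + x)/(2*W) (H(x, W) = (401 + x)/((2*W)) = (401 + x)*(1/(2*W)) = (401 + x)/(2*W))
(√(-162348 + 194177) + 350353)/(C(120, 450) + H(-473, 95)) = (√(-162348 + 194177) + 350353)/((238 + 450)/(-394 + 120) + (½)*(401 - 473)/95) = (√31829 + 350353)/(688/(-274) + (½)*(1/95)*(-72)) = (350353 + √31829)/(-1/274*688 - 36/95) = (350353 + √31829)/(-344/137 - 36/95) = (350353 + √31829)/(-37612/13015) = (350353 + √31829)*(-13015/37612) = -4559844295/37612 - 13015*√31829/37612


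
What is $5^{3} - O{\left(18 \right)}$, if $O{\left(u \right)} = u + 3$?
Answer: $104$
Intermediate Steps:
$O{\left(u \right)} = 3 + u$
$5^{3} - O{\left(18 \right)} = 5^{3} - \left(3 + 18\right) = 125 - 21 = 104$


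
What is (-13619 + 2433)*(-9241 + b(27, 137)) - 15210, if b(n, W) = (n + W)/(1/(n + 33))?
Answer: -6715624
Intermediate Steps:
b(n, W) = (33 + n)*(W + n) (b(n, W) = (W + n)/(1/(33 + n)) = (W + n)*(33 + n) = (33 + n)*(W + n))
(-13619 + 2433)*(-9241 + b(27, 137)) - 15210 = (-13619 + 2433)*(-9241 + (27**2 + 33*137 + 33*27 + 137*27)) - 15210 = -11186*(-9241 + (729 + 4521 + 891 + 3699)) - 15210 = -11186*(-9241 + 9840) - 15210 = -11186*599 - 15210 = -6700414 - 15210 = -6715624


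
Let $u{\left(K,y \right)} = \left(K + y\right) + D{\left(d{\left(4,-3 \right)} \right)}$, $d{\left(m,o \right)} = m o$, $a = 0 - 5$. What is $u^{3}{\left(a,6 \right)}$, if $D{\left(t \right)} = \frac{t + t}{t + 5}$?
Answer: $\frac{29791}{343} \approx 86.854$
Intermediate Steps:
$a = -5$ ($a = 0 - 5 = -5$)
$D{\left(t \right)} = \frac{2 t}{5 + t}$
$u{\left(K,y \right)} = \frac{24}{7} + K + y$ ($u{\left(K,y \right)} = \left(K + y\right) + \frac{2 \cdot 4 \left(-3\right)}{5 + 4 \left(-3\right)} = \left(K + y\right) + 2 \left(-12\right) \frac{1}{5 - 12} = \left(K + y\right) + 2 \left(-12\right) \frac{1}{-7} = \left(K + y\right) + 2 \left(-12\right) \left(- \frac{1}{7}\right) = \left(K + y\right) + \frac{24}{7} = \frac{24}{7} + K + y$)
$u^{3}{\left(a,6 \right)} = \left(\frac{24}{7} - 5 + 6\right)^{3} = \left(\frac{31}{7}\right)^{3} = \frac{29791}{343}$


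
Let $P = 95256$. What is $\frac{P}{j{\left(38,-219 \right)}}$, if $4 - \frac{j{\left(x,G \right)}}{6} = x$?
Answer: $- \frac{7938}{17} \approx -466.94$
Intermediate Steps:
$j{\left(x,G \right)} = 24 - 6 x$
$\frac{P}{j{\left(38,-219 \right)}} = \frac{95256}{24 - 228} = \frac{95256}{-204} = 95256 \left(- \frac{1}{204}\right) = - \frac{7938}{17}$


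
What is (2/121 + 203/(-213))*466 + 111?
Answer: -8387039/25773 ≈ -325.42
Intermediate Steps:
(2/121 + 203/(-213))*466 + 111 = (2*(1/121) + 203*(-1/213))*466 + 111 = (2/121 - 203/213)*466 + 111 = -24137/25773*466 + 111 = -11247842/25773 + 111 = -8387039/25773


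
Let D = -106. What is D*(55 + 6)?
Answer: -6466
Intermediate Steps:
D*(55 + 6) = -106*(55 + 6) = -106*61 = -6466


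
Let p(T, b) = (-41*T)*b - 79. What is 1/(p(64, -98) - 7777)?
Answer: 1/249296 ≈ 4.0113e-6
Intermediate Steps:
p(T, b) = -79 - 41*T*b (p(T, b) = -41*T*b - 79 = -79 - 41*T*b)
1/(p(64, -98) - 7777) = 1/((-79 - 41*64*(-98)) - 7777) = 1/((-79 + 257152) - 7777) = 1/(257073 - 7777) = 1/249296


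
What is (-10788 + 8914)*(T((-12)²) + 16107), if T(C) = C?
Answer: -30454374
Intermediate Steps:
(-10788 + 8914)*(T((-12)²) + 16107) = (-10788 + 8914)*((-12)² + 16107) = -1874*(144 + 16107) = -1874*16251 = -30454374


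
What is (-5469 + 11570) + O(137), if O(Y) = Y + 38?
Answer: 6276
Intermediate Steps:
O(Y) = 38 + Y
(-5469 + 11570) + O(137) = (-5469 + 11570) + (38 + 137) = 6101 + 175 = 6276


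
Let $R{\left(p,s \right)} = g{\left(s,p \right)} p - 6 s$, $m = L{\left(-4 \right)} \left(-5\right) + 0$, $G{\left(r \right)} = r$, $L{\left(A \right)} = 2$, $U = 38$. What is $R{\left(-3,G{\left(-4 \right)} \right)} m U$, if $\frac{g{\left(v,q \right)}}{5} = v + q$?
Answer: $-49020$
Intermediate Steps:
$g{\left(v,q \right)} = 5 q + 5 v$ ($g{\left(v,q \right)} = 5 \left(v + q\right) = 5 \left(q + v\right) = 5 q + 5 v$)
$m = -10$ ($m = 2 \left(-5\right) + 0 = -10 + 0 = -10$)
$R{\left(p,s \right)} = - 6 s + p \left(5 p + 5 s\right)$ ($R{\left(p,s \right)} = \left(5 p + 5 s\right) p - 6 s = p \left(5 p + 5 s\right) - 6 s = - 6 s + p \left(5 p + 5 s\right)$)
$R{\left(-3,G{\left(-4 \right)} \right)} m U = \left(\left(-6\right) \left(-4\right) + 5 \left(-3\right) \left(-3 - 4\right)\right) \left(-10\right) 38 = \left(24 + 5 \left(-3\right) \left(-7\right)\right) \left(-10\right) 38 = \left(24 + 105\right) \left(-10\right) 38 = 129 \left(-10\right) 38 = \left(-1290\right) 38 = -49020$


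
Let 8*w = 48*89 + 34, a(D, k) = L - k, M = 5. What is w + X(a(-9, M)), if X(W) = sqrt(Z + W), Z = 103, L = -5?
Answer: 2153/4 + sqrt(93) ≈ 547.89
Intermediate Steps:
a(D, k) = -5 - k
X(W) = sqrt(103 + W)
w = 2153/4 (w = (48*89 + 34)/8 = (4272 + 34)/8 = (1/8)*4306 = 2153/4 ≈ 538.25)
w + X(a(-9, M)) = 2153/4 + sqrt(103 + (-5 - 1*5)) = 2153/4 + sqrt(103 + (-5 - 5)) = 2153/4 + sqrt(103 - 10) = 2153/4 + sqrt(93)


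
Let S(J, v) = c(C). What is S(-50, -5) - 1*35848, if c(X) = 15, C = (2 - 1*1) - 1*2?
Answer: -35833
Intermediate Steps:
C = -1 (C = (2 - 1) - 2 = 1 - 2 = -1)
S(J, v) = 15
S(-50, -5) - 1*35848 = 15 - 1*35848 = 15 - 35848 = -35833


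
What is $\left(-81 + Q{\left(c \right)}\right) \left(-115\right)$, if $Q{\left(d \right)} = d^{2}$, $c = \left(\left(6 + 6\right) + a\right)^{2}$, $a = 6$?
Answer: $-12062925$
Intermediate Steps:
$c = 324$ ($c = \left(\left(6 + 6\right) + 6\right)^{2} = \left(12 + 6\right)^{2} = 18^{2} = 324$)
$\left(-81 + Q{\left(c \right)}\right) \left(-115\right) = \left(-81 + 324^{2}\right) \left(-115\right) = \left(-81 + 104976\right) \left(-115\right) = 104895 \left(-115\right) = -12062925$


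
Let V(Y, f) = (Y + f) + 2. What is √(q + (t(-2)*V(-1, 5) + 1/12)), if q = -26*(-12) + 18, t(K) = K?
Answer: √11451/6 ≈ 17.835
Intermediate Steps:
V(Y, f) = 2 + Y + f
q = 330 (q = 312 + 18 = 330)
√(q + (t(-2)*V(-1, 5) + 1/12)) = √(330 + (-2*(2 - 1 + 5) + 1/12)) = √(330 + (-2*6 + 1/12)) = √(330 + (-12 + 1/12)) = √(330 - 143/12) = √(3817/12) = √11451/6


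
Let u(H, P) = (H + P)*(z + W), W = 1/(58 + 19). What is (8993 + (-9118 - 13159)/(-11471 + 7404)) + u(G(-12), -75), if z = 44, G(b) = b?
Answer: 231261105/44737 ≈ 5169.3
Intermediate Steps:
W = 1/77 ≈ 0.012987
u(H, P) = 3389*H/77 + 3389*P/77 (u(H, P) = (H + P)*(44 + 1/77) = (H + P)*(3389/77) = 3389*H/77 + 3389*P/77)
(8993 + (-9118 - 13159)/(-11471 + 7404)) + u(G(-12), -75) = (8993 + (-9118 - 13159)/(-11471 + 7404)) + ((3389/77)*(-12) + (3389/77)*(-75)) = (8993 - 22277/(-4067)) + (-40668/77 - 254175/77) = (8993 - 22277*(-1/4067)) - 294843/77 = (8993 + 22277/4067) - 294843/77 = 36596808/4067 - 294843/77 = 231261105/44737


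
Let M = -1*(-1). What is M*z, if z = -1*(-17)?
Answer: 17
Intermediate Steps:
z = 17
M = 1
M*z = 1*17 = 17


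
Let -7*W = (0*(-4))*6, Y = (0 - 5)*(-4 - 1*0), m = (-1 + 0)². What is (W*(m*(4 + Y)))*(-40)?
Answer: 0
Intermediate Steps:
m = 1 (m = (-1)² = 1)
Y = 20 (Y = -5*(-4 + 0) = -5*(-4) = 20)
W = 0 (W = -0*(-4)*6/7 = -0*6 = -⅐*0 = 0)
(W*(m*(4 + Y)))*(-40) = (0*(1*(4 + 20)))*(-40) = (0*(1*24))*(-40) = (0*24)*(-40) = 0*(-40) = 0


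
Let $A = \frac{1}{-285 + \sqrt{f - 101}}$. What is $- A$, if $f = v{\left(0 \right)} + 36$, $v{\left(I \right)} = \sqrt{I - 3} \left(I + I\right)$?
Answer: $\frac{57}{16258} + \frac{i \sqrt{65}}{81290} \approx 0.003506 + 9.9179 \cdot 10^{-5} i$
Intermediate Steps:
$v{\left(I \right)} = 2 I \sqrt{-3 + I}$ ($v{\left(I \right)} = \sqrt{-3 + I} 2 I = 2 I \sqrt{-3 + I}$)
$f = 36$ ($f = 2 \cdot 0 \sqrt{-3 + 0} + 36 = 2 \cdot 0 \sqrt{-3} + 36 = 2 \cdot 0 i \sqrt{3} + 36 = 0 + 36 = 36$)
$A = \frac{1}{-285 + i \sqrt{65}}$ ($A = \frac{1}{-285 + \sqrt{36 - 101}} = \frac{1}{-285 + \sqrt{-65}} = \frac{1}{-285 + i \sqrt{65}} \approx -0.003506 - 9.9179 \cdot 10^{-5} i$)
$- A = - (- \frac{57}{16258} - \frac{i \sqrt{65}}{81290}) = \frac{57}{16258} + \frac{i \sqrt{65}}{81290}$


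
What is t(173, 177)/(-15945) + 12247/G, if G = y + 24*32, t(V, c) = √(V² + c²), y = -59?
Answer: 12247/709 - √61258/15945 ≈ 17.258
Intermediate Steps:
G = 709 (G = -59 + 24*32 = -59 + 768 = 709)
t(173, 177)/(-15945) + 12247/G = √(173² + 177²)/(-15945) + 12247/709 = √(29929 + 31329)*(-1/15945) + 12247*(1/709) = √61258*(-1/15945) + 12247/709 = -√61258/15945 + 12247/709 = 12247/709 - √61258/15945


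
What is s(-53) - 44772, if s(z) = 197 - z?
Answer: -44522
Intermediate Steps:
s(-53) - 44772 = (197 - 1*(-53)) - 44772 = (197 + 53) - 44772 = 250 - 44772 = -44522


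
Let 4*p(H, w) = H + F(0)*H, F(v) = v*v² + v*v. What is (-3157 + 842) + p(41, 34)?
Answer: -9219/4 ≈ -2304.8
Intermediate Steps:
F(v) = v² + v³ (F(v) = v³ + v² = v² + v³)
p(H, w) = H/4 (p(H, w) = (H + (0²*(1 + 0))*H)/4 = (H + (0*1)*H)/4 = (H + 0*H)/4 = (H + 0)/4 = H/4)
(-3157 + 842) + p(41, 34) = (-3157 + 842) + (¼)*41 = -2315 + 41/4 = -9219/4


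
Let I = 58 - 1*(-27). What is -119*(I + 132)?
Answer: -25823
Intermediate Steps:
I = 85 (I = 58 + 27 = 85)
-119*(I + 132) = -119*(85 + 132) = -119*217 = -25823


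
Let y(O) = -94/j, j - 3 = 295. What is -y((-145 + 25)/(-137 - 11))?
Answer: 47/149 ≈ 0.31544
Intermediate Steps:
j = 298 (j = 3 + 295 = 298)
y(O) = -47/149 (y(O) = -94/298 = -94*1/298 = -47/149)
-y((-145 + 25)/(-137 - 11)) = -1*(-47/149) = 47/149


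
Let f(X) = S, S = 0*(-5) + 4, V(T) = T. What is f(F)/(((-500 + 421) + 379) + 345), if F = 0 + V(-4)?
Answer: 4/645 ≈ 0.0062016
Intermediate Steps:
F = -4 (F = 0 - 4 = -4)
S = 4 (S = 0 + 4 = 4)
f(X) = 4
f(F)/(((-500 + 421) + 379) + 345) = 4/(((-500 + 421) + 379) + 345) = 4/((-79 + 379) + 345) = 4/(300 + 345) = 4/645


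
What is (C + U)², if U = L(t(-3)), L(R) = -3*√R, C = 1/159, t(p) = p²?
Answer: 2044900/25281 ≈ 80.887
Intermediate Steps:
C = 1/159 ≈ 0.0062893
U = -9 (U = -3*√((-3)²) = -3*√9 = -3*3 = -9)
(C + U)² = (1/159 - 9)² = (-1430/159)² = 2044900/25281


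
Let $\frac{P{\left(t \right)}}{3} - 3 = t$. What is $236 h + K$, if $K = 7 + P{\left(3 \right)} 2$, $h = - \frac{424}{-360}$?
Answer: $\frac{14443}{45} \approx 320.96$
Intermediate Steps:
$P{\left(t \right)} = 9 + 3 t$
$h = \frac{53}{45}$ ($h = \left(-424\right) \left(- \frac{1}{360}\right) = \frac{53}{45} \approx 1.1778$)
$K = 43$ ($K = 7 + \left(9 + 3 \cdot 3\right) 2 = 7 + \left(9 + 9\right) 2 = 7 + 18 \cdot 2 = 7 + 36 = 43$)
$236 h + K = 236 \cdot \frac{53}{45} + 43 = \frac{12508}{45} + 43 = \frac{14443}{45}$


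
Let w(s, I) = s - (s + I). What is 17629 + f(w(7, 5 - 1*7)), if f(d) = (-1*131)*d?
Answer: 17367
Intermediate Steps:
w(s, I) = -I (w(s, I) = s - (I + s) = s + (-I - s) = -I)
f(d) = -131*d
17629 + f(w(7, 5 - 1*7)) = 17629 - (-131)*(5 - 1*7) = 17629 - (-131)*(5 - 7) = 17629 - (-131)*(-2) = 17629 - 131*2 = 17629 - 262 = 17367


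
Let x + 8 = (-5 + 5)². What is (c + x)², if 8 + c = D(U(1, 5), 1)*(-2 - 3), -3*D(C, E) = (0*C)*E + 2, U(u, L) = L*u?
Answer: 1444/9 ≈ 160.44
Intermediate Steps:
x = -8 (x = -8 + (-5 + 5)² = -8 + 0² = -8 + 0 = -8)
D(C, E) = -⅔ (D(C, E) = -((0*C)*E + 2)/3 = -(0*E + 2)/3 = -(0 + 2)/3 = -⅓*2 = -⅔)
c = -14/3 (c = -8 - 2*(-2 - 3)/3 = -8 - ⅔*(-5) = -8 + 10/3 = -14/3 ≈ -4.6667)
(c + x)² = (-14/3 - 8)² = (-38/3)² = 1444/9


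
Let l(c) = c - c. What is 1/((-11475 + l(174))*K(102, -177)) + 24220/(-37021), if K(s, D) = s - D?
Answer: -77540972521/118523657025 ≈ -0.65422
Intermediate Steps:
l(c) = 0
1/((-11475 + l(174))*K(102, -177)) + 24220/(-37021) = 1/((-11475 + 0)*(102 - 1*(-177))) + 24220/(-37021) = 1/((-11475)*(102 + 177)) + 24220*(-1/37021) = -1/11475/279 - 24220/37021 = -1/11475*1/279 - 24220/37021 = -1/3201525 - 24220/37021 = -77540972521/118523657025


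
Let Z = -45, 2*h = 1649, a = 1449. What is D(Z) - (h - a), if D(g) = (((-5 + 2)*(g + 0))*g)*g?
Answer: 547999/2 ≈ 2.7400e+5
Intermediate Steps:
h = 1649/2 (h = (½)*1649 = 1649/2 ≈ 824.50)
D(g) = -3*g³ (D(g) = ((-3*g)*g)*g = (-3*g²)*g = -3*g³)
D(Z) - (h - a) = -3*(-45)³ - (1649/2 - 1*1449) = -3*(-91125) - (1649/2 - 1449) = 273375 - 1*(-1249/2) = 273375 + 1249/2 = 547999/2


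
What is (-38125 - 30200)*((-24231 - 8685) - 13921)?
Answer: 3200138025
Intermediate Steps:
(-38125 - 30200)*((-24231 - 8685) - 13921) = -68325*(-32916 - 13921) = -68325*(-46837) = 3200138025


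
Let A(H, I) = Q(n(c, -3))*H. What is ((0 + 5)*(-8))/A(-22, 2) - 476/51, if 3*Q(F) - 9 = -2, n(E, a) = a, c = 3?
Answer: -1976/231 ≈ -8.5541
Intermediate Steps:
Q(F) = 7/3 (Q(F) = 3 + (1/3)*(-2) = 3 - 2/3 = 7/3)
A(H, I) = 7*H/3
((0 + 5)*(-8))/A(-22, 2) - 476/51 = ((0 + 5)*(-8))/(((7/3)*(-22))) - 476/51 = (5*(-8))/(-154/3) - 476*1/51 = -40*(-3/154) - 28/3 = 60/77 - 28/3 = -1976/231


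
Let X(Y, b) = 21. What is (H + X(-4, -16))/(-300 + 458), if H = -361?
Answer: -170/79 ≈ -2.1519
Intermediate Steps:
(H + X(-4, -16))/(-300 + 458) = (-361 + 21)/(-300 + 458) = -340/158 = (1/158)*(-340) = -170/79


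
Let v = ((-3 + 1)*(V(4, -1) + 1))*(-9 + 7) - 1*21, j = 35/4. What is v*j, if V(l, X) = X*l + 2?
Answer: -875/4 ≈ -218.75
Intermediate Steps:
V(l, X) = 2 + X*l
j = 35/4 (j = 35*(¼) = 35/4 ≈ 8.7500)
v = -25 (v = ((-3 + 1)*((2 - 1*4) + 1))*(-9 + 7) - 1*21 = -2*((2 - 4) + 1)*(-2) - 21 = -2*(-2 + 1)*(-2) - 21 = -2*(-1)*(-2) - 21 = 2*(-2) - 21 = -4 - 21 = -25)
v*j = -25*35/4 = -875/4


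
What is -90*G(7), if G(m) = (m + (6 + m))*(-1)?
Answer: 1800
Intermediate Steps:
G(m) = -6 - 2*m (G(m) = (6 + 2*m)*(-1) = -6 - 2*m)
-90*G(7) = -90*(-6 - 2*7) = -90*(-6 - 14) = -90*(-20) = 1800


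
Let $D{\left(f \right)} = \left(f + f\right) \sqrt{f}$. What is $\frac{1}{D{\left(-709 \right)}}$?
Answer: $\frac{i \sqrt{709}}{1005362} \approx 2.6485 \cdot 10^{-5} i$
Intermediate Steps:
$D{\left(f \right)} = 2 f^{\frac{3}{2}}$ ($D{\left(f \right)} = 2 f \sqrt{f} = 2 f^{\frac{3}{2}}$)
$\frac{1}{D{\left(-709 \right)}} = \frac{1}{2 \left(-709\right)^{\frac{3}{2}}} = \frac{1}{2 \left(- 709 i \sqrt{709}\right)} = \frac{1}{\left(-1418\right) i \sqrt{709}} = \frac{i \sqrt{709}}{1005362}$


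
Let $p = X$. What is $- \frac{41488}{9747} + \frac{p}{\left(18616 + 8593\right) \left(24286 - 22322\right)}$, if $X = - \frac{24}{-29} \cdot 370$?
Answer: $- \frac{16073630680748}{3776269985397} \approx -4.2565$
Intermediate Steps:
$X = \frac{8880}{29}$ ($X = \left(-24\right) \left(- \frac{1}{29}\right) 370 = \frac{24}{29} \cdot 370 = \frac{8880}{29} \approx 306.21$)
$p = \frac{8880}{29} \approx 306.21$
$- \frac{41488}{9747} + \frac{p}{\left(18616 + 8593\right) \left(24286 - 22322\right)} = - \frac{41488}{9747} + \frac{8880}{29 \left(18616 + 8593\right) \left(24286 - 22322\right)} = \left(-41488\right) \frac{1}{9747} + \frac{8880}{29 \cdot 27209 \cdot 1964} = - \frac{41488}{9747} + \frac{8880}{29 \cdot 53438476} = - \frac{41488}{9747} + \frac{8880}{29} \cdot \frac{1}{53438476} = - \frac{41488}{9747} + \frac{2220}{387428951} = - \frac{16073630680748}{3776269985397}$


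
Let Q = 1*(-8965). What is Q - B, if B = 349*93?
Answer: -41422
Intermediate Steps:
B = 32457
Q = -8965
Q - B = -8965 - 1*32457 = -8965 - 32457 = -41422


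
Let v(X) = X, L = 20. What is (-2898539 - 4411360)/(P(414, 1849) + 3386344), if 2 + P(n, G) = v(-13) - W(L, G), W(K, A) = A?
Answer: -2436633/1128160 ≈ -2.1598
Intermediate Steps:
P(n, G) = -15 - G (P(n, G) = -2 + (-13 - G) = -15 - G)
(-2898539 - 4411360)/(P(414, 1849) + 3386344) = (-2898539 - 4411360)/((-15 - 1*1849) + 3386344) = -7309899/((-15 - 1849) + 3386344) = -7309899/(-1864 + 3386344) = -7309899/3384480 = -7309899*1/3384480 = -2436633/1128160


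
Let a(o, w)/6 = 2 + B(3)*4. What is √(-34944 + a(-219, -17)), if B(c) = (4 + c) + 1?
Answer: 6*I*√965 ≈ 186.39*I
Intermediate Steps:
B(c) = 5 + c
a(o, w) = 204 (a(o, w) = 6*(2 + (5 + 3)*4) = 6*(2 + 8*4) = 6*(2 + 32) = 6*34 = 204)
√(-34944 + a(-219, -17)) = √(-34944 + 204) = √(-34740) = 6*I*√965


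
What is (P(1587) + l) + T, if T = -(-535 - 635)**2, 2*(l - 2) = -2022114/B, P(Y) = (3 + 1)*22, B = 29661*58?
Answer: -784938956279/573446 ≈ -1.3688e+6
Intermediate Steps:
B = 1720338
P(Y) = 88 (P(Y) = 4*22 = 88)
l = 809873/573446 (l = 2 + (-2022114/1720338)/2 = 2 + (-2022114*1/1720338)/2 = 2 + (1/2)*(-337019/286723) = 2 - 337019/573446 = 809873/573446 ≈ 1.4123)
T = -1368900 (T = -1*(-1170)**2 = -1*1368900 = -1368900)
(P(1587) + l) + T = (88 + 809873/573446) - 1368900 = 51273121/573446 - 1368900 = -784938956279/573446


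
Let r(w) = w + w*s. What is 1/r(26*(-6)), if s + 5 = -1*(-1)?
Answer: 1/468 ≈ 0.0021368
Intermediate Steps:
s = -4 (s = -5 - 1*(-1) = -5 + 1 = -4)
r(w) = -3*w (r(w) = w + w*(-4) = w - 4*w = -3*w)
1/r(26*(-6)) = 1/(-78*(-6)) = 1/(-3*(-156)) = 1/468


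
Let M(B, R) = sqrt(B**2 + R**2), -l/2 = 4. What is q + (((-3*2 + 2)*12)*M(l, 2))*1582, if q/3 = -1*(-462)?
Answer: 1386 - 151872*sqrt(17) ≈ -6.2480e+5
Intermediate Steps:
l = -8 (l = -2*4 = -8)
q = 1386 (q = 3*(-1*(-462)) = 3*462 = 1386)
q + (((-3*2 + 2)*12)*M(l, 2))*1582 = 1386 + (((-3*2 + 2)*12)*sqrt((-8)**2 + 2**2))*1582 = 1386 + (((-6 + 2)*12)*sqrt(64 + 4))*1582 = 1386 + ((-4*12)*sqrt(68))*1582 = 1386 - 96*sqrt(17)*1582 = 1386 - 151872*sqrt(17)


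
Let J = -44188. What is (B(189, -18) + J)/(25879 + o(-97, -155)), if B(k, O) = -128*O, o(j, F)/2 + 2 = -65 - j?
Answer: -41884/25939 ≈ -1.6147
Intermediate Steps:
o(j, F) = -134 - 2*j (o(j, F) = -4 + 2*(-65 - j) = -4 + (-130 - 2*j) = -134 - 2*j)
(B(189, -18) + J)/(25879 + o(-97, -155)) = (-128*(-18) - 44188)/(25879 + (-134 - 2*(-97))) = (2304 - 44188)/(25879 + (-134 + 194)) = -41884/(25879 + 60) = -41884/25939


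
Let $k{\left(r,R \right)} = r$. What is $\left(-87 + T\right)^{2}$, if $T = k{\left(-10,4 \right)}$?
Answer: $9409$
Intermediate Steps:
$T = -10$
$\left(-87 + T\right)^{2} = \left(-87 - 10\right)^{2} = \left(-97\right)^{2} = 9409$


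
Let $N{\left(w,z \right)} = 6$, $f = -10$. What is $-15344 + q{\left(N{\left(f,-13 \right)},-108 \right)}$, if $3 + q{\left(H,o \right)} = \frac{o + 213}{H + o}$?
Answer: $- \frac{521833}{34} \approx -15348.0$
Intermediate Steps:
$q{\left(H,o \right)} = -3 + \frac{213 + o}{H + o}$ ($q{\left(H,o \right)} = -3 + \frac{o + 213}{H + o} = -3 + \frac{213 + o}{H + o}$)
$-15344 + q{\left(N{\left(f,-13 \right)},-108 \right)} = -15344 + \frac{213 - 18 - -216}{6 - 108} = -15344 + \frac{213 - 18 + 216}{-102} = -15344 - \frac{137}{34} = - \frac{521833}{34}$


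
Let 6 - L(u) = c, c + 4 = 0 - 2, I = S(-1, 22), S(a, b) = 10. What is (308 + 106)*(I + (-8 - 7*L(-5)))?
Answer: -33948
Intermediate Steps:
I = 10
c = -6 (c = -4 + (0 - 2) = -4 - 2 = -6)
L(u) = 12 (L(u) = 6 - 1*(-6) = 6 + 6 = 12)
(308 + 106)*(I + (-8 - 7*L(-5))) = (308 + 106)*(10 + (-8 - 7*12)) = 414*(10 + (-8 - 84)) = 414*(10 - 92) = 414*(-82) = -33948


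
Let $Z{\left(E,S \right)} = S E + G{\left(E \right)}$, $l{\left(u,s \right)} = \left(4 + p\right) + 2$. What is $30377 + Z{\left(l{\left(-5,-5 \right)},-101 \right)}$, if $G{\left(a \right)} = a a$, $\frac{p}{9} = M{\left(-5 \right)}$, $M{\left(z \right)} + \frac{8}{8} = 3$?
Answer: $28529$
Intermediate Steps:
$M{\left(z \right)} = 2$ ($M{\left(z \right)} = -1 + 3 = 2$)
$p = 18$ ($p = 9 \cdot 2 = 18$)
$G{\left(a \right)} = a^{2}$
$l{\left(u,s \right)} = 24$ ($l{\left(u,s \right)} = \left(4 + 18\right) + 2 = 22 + 2 = 24$)
$Z{\left(E,S \right)} = E^{2} + E S$ ($Z{\left(E,S \right)} = S E + E^{2} = E S + E^{2} = E^{2} + E S$)
$30377 + Z{\left(l{\left(-5,-5 \right)},-101 \right)} = 30377 + 24 \left(24 - 101\right) = 30377 + 24 \left(-77\right) = 30377 - 1848 = 28529$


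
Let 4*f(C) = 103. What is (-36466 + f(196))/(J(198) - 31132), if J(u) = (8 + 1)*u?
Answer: 145761/117400 ≈ 1.2416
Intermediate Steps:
J(u) = 9*u
f(C) = 103/4 (f(C) = (¼)*103 = 103/4)
(-36466 + f(196))/(J(198) - 31132) = (-36466 + 103/4)/(9*198 - 31132) = -145761/(4*(1782 - 31132)) = -145761/4/(-29350) = -145761/4*(-1/29350) = 145761/117400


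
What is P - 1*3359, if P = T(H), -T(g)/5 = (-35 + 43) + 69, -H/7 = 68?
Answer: -3744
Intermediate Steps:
H = -476 (H = -7*68 = -476)
T(g) = -385 (T(g) = -5*((-35 + 43) + 69) = -5*(8 + 69) = -5*77 = -385)
P = -385
P - 1*3359 = -385 - 1*3359 = -385 - 3359 = -3744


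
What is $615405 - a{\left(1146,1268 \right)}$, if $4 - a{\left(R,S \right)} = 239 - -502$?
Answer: $616142$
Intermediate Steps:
$a{\left(R,S \right)} = -737$ ($a{\left(R,S \right)} = 4 - \left(239 - -502\right) = 4 - \left(239 + 502\right) = 4 - 741 = -737$)
$615405 - a{\left(1146,1268 \right)} = 615405 - -737 = 615405 + 737 = 616142$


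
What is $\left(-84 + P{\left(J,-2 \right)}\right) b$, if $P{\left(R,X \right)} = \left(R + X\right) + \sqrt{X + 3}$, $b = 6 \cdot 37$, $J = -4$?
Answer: $-19758$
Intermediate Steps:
$b = 222$
$P{\left(R,X \right)} = R + X + \sqrt{3 + X}$ ($P{\left(R,X \right)} = \left(R + X\right) + \sqrt{3 + X} = R + X + \sqrt{3 + X}$)
$\left(-84 + P{\left(J,-2 \right)}\right) b = \left(-84 - \left(6 - \sqrt{3 - 2}\right)\right) 222 = \left(-84 - \left(6 - 1\right)\right) 222 = \left(-84 - 5\right) 222 = \left(-89\right) 222 = -19758$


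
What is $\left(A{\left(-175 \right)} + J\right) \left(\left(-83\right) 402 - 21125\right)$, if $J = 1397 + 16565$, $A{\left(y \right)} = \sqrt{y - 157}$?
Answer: $-978767342 - 108982 i \sqrt{83} \approx -9.7877 \cdot 10^{8} - 9.9287 \cdot 10^{5} i$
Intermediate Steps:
$A{\left(y \right)} = \sqrt{-157 + y}$
$J = 17962$
$\left(A{\left(-175 \right)} + J\right) \left(\left(-83\right) 402 - 21125\right) = \left(\sqrt{-157 - 175} + 17962\right) \left(\left(-83\right) 402 - 21125\right) = \left(\sqrt{-332} + 17962\right) \left(-33366 - 21125\right) = \left(2 i \sqrt{83} + 17962\right) \left(-54491\right) = \left(17962 + 2 i \sqrt{83}\right) \left(-54491\right) = -978767342 - 108982 i \sqrt{83}$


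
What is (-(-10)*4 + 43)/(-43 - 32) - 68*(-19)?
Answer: 96817/75 ≈ 1290.9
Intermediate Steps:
(-(-10)*4 + 43)/(-43 - 32) - 68*(-19) = (-5*(-8) + 43)/(-75) + 1292 = (40 + 43)*(-1/75) + 1292 = 83*(-1/75) + 1292 = -83/75 + 1292 = 96817/75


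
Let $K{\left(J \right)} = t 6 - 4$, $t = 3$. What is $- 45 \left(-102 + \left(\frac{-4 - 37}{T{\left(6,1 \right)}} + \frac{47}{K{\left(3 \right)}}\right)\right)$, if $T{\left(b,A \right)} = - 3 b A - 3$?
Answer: $\frac{60915}{14} \approx 4351.1$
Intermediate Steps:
$K{\left(J \right)} = 14$ ($K{\left(J \right)} = 3 \cdot 6 - 4 = 18 - 4 = 14$)
$T{\left(b,A \right)} = -3 - 3 A b$ ($T{\left(b,A \right)} = - 3 A b - 3 = -3 - 3 A b$)
$- 45 \left(-102 + \left(\frac{-4 - 37}{T{\left(6,1 \right)}} + \frac{47}{K{\left(3 \right)}}\right)\right) = - 45 \left(-102 + \left(\frac{-4 - 37}{-3 - 3 \cdot 6} + \frac{47}{14}\right)\right) = - 45 \left(-102 + \left(\frac{-4 - 37}{-3 - 18} + 47 \cdot \frac{1}{14}\right)\right) = - 45 \left(-102 + \left(- \frac{41}{-21} + \frac{47}{14}\right)\right) = - 45 \left(-102 + \left(\left(-41\right) \left(- \frac{1}{21}\right) + \frac{47}{14}\right)\right) = - 45 \left(-102 + \left(\frac{41}{21} + \frac{47}{14}\right)\right) = - 45 \left(-102 + \frac{223}{42}\right) = \left(-45\right) \left(- \frac{4061}{42}\right) = \frac{60915}{14}$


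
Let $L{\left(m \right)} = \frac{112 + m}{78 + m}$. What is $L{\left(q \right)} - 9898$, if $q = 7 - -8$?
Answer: $- \frac{920387}{93} \approx -9896.6$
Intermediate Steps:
$q = 15$ ($q = 7 + 8 = 15$)
$L{\left(m \right)} = \frac{112 + m}{78 + m}$
$L{\left(q \right)} - 9898 = \frac{112 + 15}{78 + 15} - 9898 = \frac{1}{93} \cdot 127 - 9898 = \frac{127}{93} - 9898 = - \frac{920387}{93}$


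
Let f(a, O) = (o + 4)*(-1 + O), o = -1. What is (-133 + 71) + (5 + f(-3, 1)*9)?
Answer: -57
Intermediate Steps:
f(a, O) = -3 + 3*O (f(a, O) = (-1 + 4)*(-1 + O) = 3*(-1 + O) = -3 + 3*O)
(-133 + 71) + (5 + f(-3, 1)*9) = (-133 + 71) + (5 + (-3 + 3*1)*9) = -62 + (5 + (-3 + 3)*9) = -62 + (5 + 0*9) = -62 + (5 + 0) = -62 + 5 = -57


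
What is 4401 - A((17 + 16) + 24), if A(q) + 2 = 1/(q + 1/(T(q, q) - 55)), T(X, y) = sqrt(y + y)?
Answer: 20807548419/4725785 - sqrt(114)/9451570 ≈ 4403.0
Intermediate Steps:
T(X, y) = sqrt(2)*sqrt(y) (T(X, y) = sqrt(2*y) = sqrt(2)*sqrt(y))
A(q) = -2 + 1/(q + 1/(-55 + sqrt(2)*sqrt(q))) (A(q) = -2 + 1/(q + 1/(sqrt(2)*sqrt(q) - 55)) = -2 + 1/(q + 1/(-55 + sqrt(2)*sqrt(q))))
4401 - A((17 + 16) + 24) = 4401 - (-57 + 110*((17 + 16) + 24) + sqrt(2)*sqrt((17 + 16) + 24) - 2*sqrt(2)*((17 + 16) + 24)**(3/2))/(1 - 55*((17 + 16) + 24) + sqrt(2)*((17 + 16) + 24)**(3/2)) = 4401 - (-57 + 110*(33 + 24) + sqrt(2)*sqrt(33 + 24) - 2*sqrt(2)*(33 + 24)**(3/2))/(1 - 55*(33 + 24) + sqrt(2)*(33 + 24)**(3/2)) = 4401 - (-57 + 110*57 + sqrt(2)*sqrt(57) - 2*sqrt(2)*57**(3/2))/(1 - 55*57 + sqrt(2)*57**(3/2)) = 4401 - (-57 + 6270 + sqrt(114) - 2*sqrt(2)*57*sqrt(57))/(1 - 3135 + sqrt(2)*(57*sqrt(57))) = 4401 - (-57 + 6270 + sqrt(114) - 114*sqrt(114))/(1 - 3135 + 57*sqrt(114)) = 4401 - (6213 - 113*sqrt(114))/(-3134 + 57*sqrt(114))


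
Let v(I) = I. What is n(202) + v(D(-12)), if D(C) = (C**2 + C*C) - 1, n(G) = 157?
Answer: 444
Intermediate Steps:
D(C) = -1 + 2*C**2 (D(C) = (C**2 + C**2) - 1 = 2*C**2 - 1 = -1 + 2*C**2)
n(202) + v(D(-12)) = 157 + (-1 + 2*(-12)**2) = 157 + (-1 + 2*144) = 157 + (-1 + 288) = 157 + 287 = 444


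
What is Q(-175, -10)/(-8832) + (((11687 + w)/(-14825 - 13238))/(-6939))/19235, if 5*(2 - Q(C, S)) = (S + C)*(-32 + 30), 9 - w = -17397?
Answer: 11236856710909/1378386443241360 ≈ 0.0081522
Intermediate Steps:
w = 17406 (w = 9 - 1*(-17397) = 9 + 17397 = 17406)
Q(C, S) = 2 + 2*C/5 + 2*S/5 (Q(C, S) = 2 - (S + C)*(-32 + 30)/5 = 2 - (C + S)*(-2)/5 = 2 - (-2*C - 2*S)/5 = 2 + (2*C/5 + 2*S/5) = 2 + 2*C/5 + 2*S/5)
Q(-175, -10)/(-8832) + (((11687 + w)/(-14825 - 13238))/(-6939))/19235 = (2 + (⅖)*(-175) + (⅖)*(-10))/(-8832) + (((11687 + 17406)/(-14825 - 13238))/(-6939))/19235 = (2 - 70 - 4)*(-1/8832) + ((29093/(-28063))*(-1/6939))*(1/19235) = -72*(-1/8832) + ((29093*(-1/28063))*(-1/6939))*(1/19235) = 3/368 - 29093/28063*(-1/6939)*(1/19235) = 3/368 + (29093/194729157)*(1/19235) = 3/368 + 29093/3745615334895 = 11236856710909/1378386443241360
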